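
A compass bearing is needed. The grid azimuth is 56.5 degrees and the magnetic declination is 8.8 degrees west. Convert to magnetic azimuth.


magnetic azimuth = grid azimuth - declination (east +ve)
mag_az = 56.5 - -8.8 = 65.3 degrees

65.3 degrees


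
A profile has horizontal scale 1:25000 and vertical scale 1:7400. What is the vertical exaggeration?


VE = horizontal_scale / vertical_scale = 25000 / 7400 ≈ 3.4

3.4x


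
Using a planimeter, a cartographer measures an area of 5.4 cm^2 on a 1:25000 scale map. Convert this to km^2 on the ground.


ground_area = 5.4 * (25000/100)^2 = 337500.0 m^2 = 0.3375 km^2 ≈ 0.338 km^2

0.338 km^2


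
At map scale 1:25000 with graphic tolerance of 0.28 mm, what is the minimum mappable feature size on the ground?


ground = 0.28 mm * 25000 / 1000 = 7.0 m

7.0 m


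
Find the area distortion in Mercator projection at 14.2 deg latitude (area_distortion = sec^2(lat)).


area_distortion = 1/cos^2(14.2) = 1.064

1.064


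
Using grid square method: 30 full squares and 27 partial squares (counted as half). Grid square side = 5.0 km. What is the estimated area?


effective squares = 30 + 27 * 0.5 = 43.5
area = 43.5 * 25.0 = 1087.5 km^2

1087.5 km^2


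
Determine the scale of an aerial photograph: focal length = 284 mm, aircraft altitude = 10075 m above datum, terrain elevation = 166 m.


scale = f / (H - h) = 284 mm / 9909 m = 284 / 9909000 = 1:34891

1:34891


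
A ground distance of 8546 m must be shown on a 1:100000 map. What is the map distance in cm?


map_cm = 8546 * 100 / 100000 = 8.546 cm ≈ 8.55 cm

8.55 cm


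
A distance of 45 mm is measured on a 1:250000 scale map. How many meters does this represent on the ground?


ground = 45 mm * 250000 / 1000 = 11250.0 m

11250.0 m


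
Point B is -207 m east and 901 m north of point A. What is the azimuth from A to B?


az = atan2(-207, 901) = -12.9 deg
adjusted to 0-360: 347.1 degrees

347.1 degrees


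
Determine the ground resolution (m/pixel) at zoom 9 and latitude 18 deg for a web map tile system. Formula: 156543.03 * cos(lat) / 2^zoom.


res = 156543.03 * cos(18) / 2^9 = 156543.03 * 0.95105652 / 512 = 290.78 m/pixel

290.78 m/pixel


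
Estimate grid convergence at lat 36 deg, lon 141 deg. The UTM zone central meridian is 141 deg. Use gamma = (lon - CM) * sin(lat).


gamma = (141 - 141) * sin(36) = 0 * 0.587785 = 0.0 degrees

0.0 degrees


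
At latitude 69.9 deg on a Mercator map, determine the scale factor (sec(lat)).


SF = 1 / cos(69.9) = 1 / 0.34366 = 2.91

2.91


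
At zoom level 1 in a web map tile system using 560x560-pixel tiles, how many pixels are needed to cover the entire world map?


tiles per axis = 2^1 = 2
total tiles = 2^2 = 4
pixels per axis = 2 * 560 = 1120
total pixels = 1120^2 = 1254400

1254400 pixels


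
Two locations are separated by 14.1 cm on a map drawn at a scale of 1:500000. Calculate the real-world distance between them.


ground = 14.1 cm * 500000 / 100 = 70500.0 m = 70.5 km

70.5 km


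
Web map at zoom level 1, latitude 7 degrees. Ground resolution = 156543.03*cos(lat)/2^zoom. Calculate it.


res = 156543.03 * cos(7) / 2^1 = 156543.03 * 0.99254615 / 2 = 77688.09 m/pixel

77688.09 m/pixel


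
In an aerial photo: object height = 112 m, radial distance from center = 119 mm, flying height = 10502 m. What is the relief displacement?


d = h * r / H = 112 * 119 / 10502 = 1.27 mm

1.27 mm


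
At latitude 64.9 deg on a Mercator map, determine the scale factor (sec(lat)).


SF = 1 / cos(64.9) = 1 / 0.424199 = 2.357

2.357


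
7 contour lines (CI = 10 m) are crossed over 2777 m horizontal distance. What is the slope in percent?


elevation change = 7 * 10 = 70 m
slope = 70 / 2777 * 100 = 2.5%

2.5%


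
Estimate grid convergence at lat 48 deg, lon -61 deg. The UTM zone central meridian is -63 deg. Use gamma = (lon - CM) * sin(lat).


gamma = (-61 - -63) * sin(48) = 2 * 0.743145 = 1.486 degrees

1.486 degrees


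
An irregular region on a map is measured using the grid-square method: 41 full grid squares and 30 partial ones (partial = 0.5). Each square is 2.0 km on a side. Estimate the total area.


effective squares = 41 + 30 * 0.5 = 56.0
area = 56.0 * 4.0 = 224.0 km^2

224.0 km^2


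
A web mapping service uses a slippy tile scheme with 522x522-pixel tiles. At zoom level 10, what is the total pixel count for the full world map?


tiles per axis = 2^10 = 1024
total tiles = 1024^2 = 1048576
pixels per axis = 1024 * 522 = 534528
total pixels = 534528^2 = 285720182784

285720182784 pixels


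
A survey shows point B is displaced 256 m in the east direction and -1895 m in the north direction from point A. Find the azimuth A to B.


az = atan2(256, -1895) = 172.3 deg
adjusted to 0-360: 172.3 degrees

172.3 degrees


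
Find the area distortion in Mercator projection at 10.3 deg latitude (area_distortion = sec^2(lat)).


area_distortion = 1/cos^2(10.3) = 1.033

1.033


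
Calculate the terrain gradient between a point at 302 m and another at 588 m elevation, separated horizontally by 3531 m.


gradient = (588 - 302) / 3531 = 286 / 3531 = 0.081

0.081


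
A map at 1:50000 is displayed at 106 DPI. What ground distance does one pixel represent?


pixel_cm = 2.54 / 106 ≈ 0.023962 cm
ground = pixel_cm * 50000 / 100 = 2.54 * 50000 / (106 * 100) = 127000 / 10600 ≈ 11.98 m

11.98 m


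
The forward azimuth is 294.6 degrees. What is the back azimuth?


back azimuth = (294.6 + 180) mod 360 = 114.6 degrees

114.6 degrees


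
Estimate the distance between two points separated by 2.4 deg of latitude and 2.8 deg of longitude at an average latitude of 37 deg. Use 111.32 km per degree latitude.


dlat_km = 2.4 * 111.32 = 267.168
dlon_km = 2.8 * 111.32 * cos(37) ≈ 248.931
dist = sqrt(267.168^2 + 248.931^2) ≈ 365.2 km

365.2 km


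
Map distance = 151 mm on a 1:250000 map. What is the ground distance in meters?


ground = 151 mm * 250000 / 1000 = 37750.0 m

37750.0 m


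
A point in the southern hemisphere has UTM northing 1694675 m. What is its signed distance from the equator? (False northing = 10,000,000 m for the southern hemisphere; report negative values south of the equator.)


For southern: actual = 1694675 - 10000000 = -8305325 m

-8305325 m


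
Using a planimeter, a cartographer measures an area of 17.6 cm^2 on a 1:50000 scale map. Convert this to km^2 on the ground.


ground_area = 17.6 * (50000/100)^2 = 4400000.0 m^2 = 4.4 km^2

4.4 km^2


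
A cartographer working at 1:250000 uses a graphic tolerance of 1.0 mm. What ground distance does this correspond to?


ground = 1.0 mm * 250000 / 1000 = 250.0 m

250.0 m


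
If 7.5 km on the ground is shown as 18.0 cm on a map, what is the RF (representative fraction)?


ground = 7.5 km = 750000 cm; RF denominator = ground / map = 750000 / 18.0 ≈ 41667; RF = 1:41667

1:41667


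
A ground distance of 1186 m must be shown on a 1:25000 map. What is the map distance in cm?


map_cm = 1186 * 100 / 25000 = 4.744 cm ≈ 4.74 cm

4.74 cm


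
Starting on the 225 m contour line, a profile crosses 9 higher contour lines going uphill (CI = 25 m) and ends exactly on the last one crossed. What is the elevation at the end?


elevation = 225 + 9 * 25 = 450 m

450 m


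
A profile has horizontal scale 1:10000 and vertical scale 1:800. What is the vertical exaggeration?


VE = horizontal_scale / vertical_scale = 10000 / 800 = 12.5

12.5x


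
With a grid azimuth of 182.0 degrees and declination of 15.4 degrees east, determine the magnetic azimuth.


magnetic azimuth = grid azimuth - declination (east +ve)
mag_az = 182.0 - 15.4 = 166.6 degrees

166.6 degrees


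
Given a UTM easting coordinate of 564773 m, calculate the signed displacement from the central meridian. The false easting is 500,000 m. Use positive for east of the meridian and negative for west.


displacement = 564773 - 500000 = 64773 m

64773 m


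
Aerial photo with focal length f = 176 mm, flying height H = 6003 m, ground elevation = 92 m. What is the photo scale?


scale = f / (H - h) = 176 mm / 5911 m = 176 / 5911000 = 1:33585

1:33585


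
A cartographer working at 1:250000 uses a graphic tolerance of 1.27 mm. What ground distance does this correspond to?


ground = 1.27 mm * 250000 / 1000 = 317.5 m

317.5 m


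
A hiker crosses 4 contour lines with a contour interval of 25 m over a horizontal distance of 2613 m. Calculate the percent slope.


elevation change = 4 * 25 = 100 m
slope = 100 / 2613 * 100 = 3.8%

3.8%


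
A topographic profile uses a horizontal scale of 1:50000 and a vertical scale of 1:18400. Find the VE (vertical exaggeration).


VE = horizontal_scale / vertical_scale = 50000 / 18400 ≈ 2.7

2.7x


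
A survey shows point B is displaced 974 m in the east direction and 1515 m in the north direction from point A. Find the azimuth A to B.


az = atan2(974, 1515) = 32.7 deg
adjusted to 0-360: 32.7 degrees

32.7 degrees


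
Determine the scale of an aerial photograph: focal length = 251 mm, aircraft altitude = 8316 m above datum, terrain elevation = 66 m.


scale = f / (H - h) = 251 mm / 8250 m = 251 / 8250000 = 1:32869

1:32869


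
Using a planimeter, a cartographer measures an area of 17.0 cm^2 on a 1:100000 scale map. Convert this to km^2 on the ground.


ground_area = 17.0 * (100000/100)^2 = 17000000.0 m^2 = 17.0 km^2

17.0 km^2


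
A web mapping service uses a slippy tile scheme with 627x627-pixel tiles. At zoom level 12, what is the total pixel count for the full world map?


tiles per axis = 2^12 = 4096
total tiles = 4096^2 = 16777216
pixels per axis = 4096 * 627 = 2568192
total pixels = 2568192^2 = 6595610148864

6595610148864 pixels


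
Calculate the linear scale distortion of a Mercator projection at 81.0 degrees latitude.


SF = 1 / cos(81.0) = 1 / 0.156434 = 6.392

6.392


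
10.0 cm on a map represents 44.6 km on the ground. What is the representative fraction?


ground = 44.6 km = 4460000 cm; RF denominator = ground / map = 4460000 / 10.0 = 446000; RF = 1:446000

1:446000


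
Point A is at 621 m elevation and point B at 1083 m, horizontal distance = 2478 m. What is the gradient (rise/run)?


gradient = (1083 - 621) / 2478 = 462 / 2478 = 0.1864

0.1864


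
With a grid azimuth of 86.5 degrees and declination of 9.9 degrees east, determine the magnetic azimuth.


magnetic azimuth = grid azimuth - declination (east +ve)
mag_az = 86.5 - 9.9 = 76.6 degrees

76.6 degrees


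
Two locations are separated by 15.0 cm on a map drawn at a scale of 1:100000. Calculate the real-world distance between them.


ground = 15.0 cm * 100000 / 100 = 15000.0 m = 15.0 km

15.0 km


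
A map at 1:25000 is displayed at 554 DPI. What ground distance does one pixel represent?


pixel_cm = 2.54 / 554 ≈ 0.004585 cm
ground = pixel_cm * 25000 / 100 = 2.54 * 25000 / (554 * 100) = 63500 / 55400 ≈ 1.15 m

1.15 m


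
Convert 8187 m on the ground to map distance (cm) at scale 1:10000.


map_cm = 8187 * 100 / 10000 = 81.87 cm

81.87 cm


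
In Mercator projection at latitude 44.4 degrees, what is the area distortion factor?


area_distortion = 1/cos^2(44.4) = 1.959

1.959


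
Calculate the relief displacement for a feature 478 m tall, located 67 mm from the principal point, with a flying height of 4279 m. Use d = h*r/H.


d = h * r / H = 478 * 67 / 4279 = 7.48 mm

7.48 mm


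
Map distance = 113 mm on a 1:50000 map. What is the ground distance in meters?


ground = 113 mm * 50000 / 1000 = 5650.0 m

5650.0 m


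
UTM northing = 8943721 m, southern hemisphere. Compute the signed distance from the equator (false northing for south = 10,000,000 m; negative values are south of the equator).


For southern: actual = 8943721 - 10000000 = -1056279 m

-1056279 m


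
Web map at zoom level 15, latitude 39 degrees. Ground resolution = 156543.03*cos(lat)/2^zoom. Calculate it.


res = 156543.03 * cos(39) / 2^15 = 156543.03 * 0.77714596 / 32768 = 3.71 m/pixel

3.71 m/pixel


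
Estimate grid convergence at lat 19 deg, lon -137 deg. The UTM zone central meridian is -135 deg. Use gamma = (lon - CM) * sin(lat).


gamma = (-137 - -135) * sin(19) = -2 * 0.325568 = -0.651 degrees

-0.651 degrees


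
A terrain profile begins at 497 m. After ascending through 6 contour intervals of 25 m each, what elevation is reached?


elevation = 497 + 6 * 25 = 647 m

647 m


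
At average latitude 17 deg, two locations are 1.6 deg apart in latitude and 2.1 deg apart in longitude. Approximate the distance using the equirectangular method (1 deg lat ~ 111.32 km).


dlat_km = 1.6 * 111.32 = 178.112
dlon_km = 2.1 * 111.32 * cos(17) ≈ 223.557
dist = sqrt(178.112^2 + 223.557^2) ≈ 285.8 km

285.8 km


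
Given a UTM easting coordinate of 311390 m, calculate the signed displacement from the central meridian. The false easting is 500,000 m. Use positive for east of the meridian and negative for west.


displacement = 311390 - 500000 = -188610 m

-188610 m


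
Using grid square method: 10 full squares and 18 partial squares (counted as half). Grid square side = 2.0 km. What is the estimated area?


effective squares = 10 + 18 * 0.5 = 19.0
area = 19.0 * 4.0 = 76.0 km^2

76.0 km^2


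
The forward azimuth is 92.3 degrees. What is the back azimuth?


back azimuth = (92.3 + 180) mod 360 = 272.3 degrees

272.3 degrees


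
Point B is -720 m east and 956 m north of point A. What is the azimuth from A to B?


az = atan2(-720, 956) = -37.0 deg
adjusted to 0-360: 323.0 degrees

323.0 degrees


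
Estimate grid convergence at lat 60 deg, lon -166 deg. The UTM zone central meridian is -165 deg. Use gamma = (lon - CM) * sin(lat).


gamma = (-166 - -165) * sin(60) = -1 * 0.866025 = -0.866 degrees

-0.866 degrees


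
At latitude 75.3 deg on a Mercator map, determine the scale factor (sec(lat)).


SF = 1 / cos(75.3) = 1 / 0.253758 = 3.941

3.941


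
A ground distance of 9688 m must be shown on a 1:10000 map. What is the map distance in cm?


map_cm = 9688 * 100 / 10000 = 96.88 cm

96.88 cm


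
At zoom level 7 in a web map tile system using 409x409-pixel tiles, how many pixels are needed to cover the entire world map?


tiles per axis = 2^7 = 128
total tiles = 128^2 = 16384
pixels per axis = 128 * 409 = 52352
total pixels = 52352^2 = 2740731904

2740731904 pixels


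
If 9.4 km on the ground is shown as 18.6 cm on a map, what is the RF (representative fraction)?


ground = 9.4 km = 940000 cm; RF denominator = ground / map = 940000 / 18.6 ≈ 50538; RF = 1:50538

1:50538


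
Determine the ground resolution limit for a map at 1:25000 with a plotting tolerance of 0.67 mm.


ground = 0.67 mm * 25000 / 1000 = 16.75 m

16.75 m


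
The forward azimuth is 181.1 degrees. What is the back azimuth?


back azimuth = (181.1 + 180) mod 360 = 1.1 degrees

1.1 degrees


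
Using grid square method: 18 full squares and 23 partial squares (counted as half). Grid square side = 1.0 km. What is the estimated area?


effective squares = 18 + 23 * 0.5 = 29.5
area = 29.5 * 1.0 = 29.5 km^2

29.5 km^2


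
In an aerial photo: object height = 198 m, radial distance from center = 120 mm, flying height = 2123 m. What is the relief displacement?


d = h * r / H = 198 * 120 / 2123 = 11.19 mm

11.19 mm


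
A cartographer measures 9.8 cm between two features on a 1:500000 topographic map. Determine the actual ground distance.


ground = 9.8 cm * 500000 / 100 = 49000.0 m = 49.0 km

49.0 km


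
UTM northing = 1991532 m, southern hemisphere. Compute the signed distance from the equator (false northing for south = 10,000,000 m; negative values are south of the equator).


For southern: actual = 1991532 - 10000000 = -8008468 m

-8008468 m


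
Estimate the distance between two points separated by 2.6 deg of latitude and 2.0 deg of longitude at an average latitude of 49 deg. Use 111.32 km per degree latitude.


dlat_km = 2.6 * 111.32 = 289.432
dlon_km = 2.0 * 111.32 * cos(49) ≈ 146.065
dist = sqrt(289.432^2 + 146.065^2) ≈ 324.2 km

324.2 km


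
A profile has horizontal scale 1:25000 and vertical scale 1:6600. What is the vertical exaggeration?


VE = horizontal_scale / vertical_scale = 25000 / 6600 ≈ 3.8

3.8x


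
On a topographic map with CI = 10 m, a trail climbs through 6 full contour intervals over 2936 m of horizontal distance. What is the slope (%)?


elevation change = 6 * 10 = 60 m
slope = 60 / 2936 * 100 = 2.0%

2.0%


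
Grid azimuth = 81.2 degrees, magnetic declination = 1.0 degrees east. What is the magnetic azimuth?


magnetic azimuth = grid azimuth - declination (east +ve)
mag_az = 81.2 - 1.0 = 80.2 degrees

80.2 degrees


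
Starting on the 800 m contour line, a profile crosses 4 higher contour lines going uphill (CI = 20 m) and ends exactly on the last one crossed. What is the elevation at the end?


elevation = 800 + 4 * 20 = 880 m

880 m


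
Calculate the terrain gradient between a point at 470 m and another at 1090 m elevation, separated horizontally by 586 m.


gradient = (1090 - 470) / 586 = 620 / 586 = 1.058

1.058


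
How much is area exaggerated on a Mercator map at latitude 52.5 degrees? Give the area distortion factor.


area_distortion = 1/cos^2(52.5) = 2.698

2.698


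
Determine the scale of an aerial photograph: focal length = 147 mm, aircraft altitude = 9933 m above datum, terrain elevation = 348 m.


scale = f / (H - h) = 147 mm / 9585 m = 147 / 9585000 = 1:65204

1:65204


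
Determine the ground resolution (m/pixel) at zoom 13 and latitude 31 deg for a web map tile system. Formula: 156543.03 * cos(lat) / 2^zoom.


res = 156543.03 * cos(31) / 2^13 = 156543.03 * 0.8571673 / 8192 = 16.38 m/pixel

16.38 m/pixel


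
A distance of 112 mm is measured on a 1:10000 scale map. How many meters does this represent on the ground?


ground = 112 mm * 10000 / 1000 = 1120.0 m

1120.0 m


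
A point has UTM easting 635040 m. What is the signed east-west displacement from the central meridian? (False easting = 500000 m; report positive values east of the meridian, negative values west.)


displacement = 635040 - 500000 = 135040 m

135040 m


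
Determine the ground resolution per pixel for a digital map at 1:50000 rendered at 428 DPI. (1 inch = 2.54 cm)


pixel_cm = 2.54 / 428 ≈ 0.005935 cm
ground = pixel_cm * 50000 / 100 = 2.54 * 50000 / (428 * 100) = 127000 / 42800 ≈ 2.97 m

2.97 m


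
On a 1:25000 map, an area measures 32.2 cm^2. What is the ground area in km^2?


ground_area = 32.2 * (25000/100)^2 = 2012500.0 m^2 = 2.0125 km^2 ≈ 2.013 km^2

2.013 km^2


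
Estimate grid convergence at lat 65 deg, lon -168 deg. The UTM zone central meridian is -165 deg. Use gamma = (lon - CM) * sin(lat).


gamma = (-168 - -165) * sin(65) = -3 * 0.906308 = -2.719 degrees

-2.719 degrees


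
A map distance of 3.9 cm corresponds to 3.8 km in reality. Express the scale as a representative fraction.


ground = 3.8 km = 380000 cm; RF denominator = ground / map = 380000 / 3.9 ≈ 97436; RF = 1:97436

1:97436


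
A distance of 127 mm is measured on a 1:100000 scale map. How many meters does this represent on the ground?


ground = 127 mm * 100000 / 1000 = 12700.0 m

12700.0 m


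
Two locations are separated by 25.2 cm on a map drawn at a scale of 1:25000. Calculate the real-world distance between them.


ground = 25.2 cm * 25000 / 100 = 6300.0 m = 6.3 km

6.3 km


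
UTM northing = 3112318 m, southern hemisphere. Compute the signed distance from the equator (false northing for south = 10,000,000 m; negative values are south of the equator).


For southern: actual = 3112318 - 10000000 = -6887682 m

-6887682 m


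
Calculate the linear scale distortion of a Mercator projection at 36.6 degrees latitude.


SF = 1 / cos(36.6) = 1 / 0.802817 = 1.246

1.246


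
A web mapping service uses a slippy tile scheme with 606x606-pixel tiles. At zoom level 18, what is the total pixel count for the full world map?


tiles per axis = 2^18 = 262144
total tiles = 262144^2 = 68719476736
pixels per axis = 262144 * 606 = 158859264
total pixels = 158859264^2 = 25236265758621696

25236265758621696 pixels


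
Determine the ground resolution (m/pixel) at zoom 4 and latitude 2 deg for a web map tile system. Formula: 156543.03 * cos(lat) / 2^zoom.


res = 156543.03 * cos(2) / 2^4 = 156543.03 * 0.99939083 / 16 = 9777.98 m/pixel

9777.98 m/pixel


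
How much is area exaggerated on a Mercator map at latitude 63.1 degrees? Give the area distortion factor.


area_distortion = 1/cos^2(63.1) = 4.885

4.885


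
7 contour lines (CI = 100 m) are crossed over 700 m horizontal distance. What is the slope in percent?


elevation change = 7 * 100 = 700 m
slope = 700 / 700 * 100 = 100.0%

100.0%


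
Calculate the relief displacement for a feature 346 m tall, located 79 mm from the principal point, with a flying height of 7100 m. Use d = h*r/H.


d = h * r / H = 346 * 79 / 7100 = 3.85 mm

3.85 mm


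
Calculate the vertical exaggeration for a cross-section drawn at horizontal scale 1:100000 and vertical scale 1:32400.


VE = horizontal_scale / vertical_scale = 100000 / 32400 ≈ 3.1

3.1x


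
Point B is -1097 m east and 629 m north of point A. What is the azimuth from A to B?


az = atan2(-1097, 629) = -60.2 deg
adjusted to 0-360: 299.8 degrees

299.8 degrees


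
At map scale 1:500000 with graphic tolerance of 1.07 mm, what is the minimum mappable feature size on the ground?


ground = 1.07 mm * 500000 / 1000 = 535.0 m

535.0 m


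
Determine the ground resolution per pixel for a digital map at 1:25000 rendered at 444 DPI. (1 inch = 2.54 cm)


pixel_cm = 2.54 / 444 ≈ 0.005721 cm
ground = pixel_cm * 25000 / 100 = 2.54 * 25000 / (444 * 100) = 63500 / 44400 ≈ 1.43 m

1.43 m


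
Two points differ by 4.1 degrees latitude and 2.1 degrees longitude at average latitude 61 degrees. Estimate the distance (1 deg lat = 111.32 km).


dlat_km = 4.1 * 111.32 = 456.412
dlon_km = 2.1 * 111.32 * cos(61) ≈ 113.335
dist = sqrt(456.412^2 + 113.335^2) ≈ 470.3 km

470.3 km


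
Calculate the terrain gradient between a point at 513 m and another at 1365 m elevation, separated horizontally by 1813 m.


gradient = (1365 - 513) / 1813 = 852 / 1813 = 0.4699

0.4699


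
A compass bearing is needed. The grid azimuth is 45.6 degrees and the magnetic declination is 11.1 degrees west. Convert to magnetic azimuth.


magnetic azimuth = grid azimuth - declination (east +ve)
mag_az = 45.6 - -11.1 = 56.7 degrees

56.7 degrees


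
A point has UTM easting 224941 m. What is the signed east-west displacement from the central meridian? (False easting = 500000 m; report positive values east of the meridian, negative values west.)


displacement = 224941 - 500000 = -275059 m

-275059 m


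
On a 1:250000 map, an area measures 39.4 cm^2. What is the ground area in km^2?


ground_area = 39.4 * (250000/100)^2 = 246250000.0 m^2 = 246.25 km^2

246.25 km^2


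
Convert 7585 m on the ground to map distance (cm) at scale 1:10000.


map_cm = 7585 * 100 / 10000 = 75.85 cm

75.85 cm


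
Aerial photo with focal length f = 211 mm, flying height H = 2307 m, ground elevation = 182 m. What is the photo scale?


scale = f / (H - h) = 211 mm / 2125 m = 211 / 2125000 = 1:10071

1:10071


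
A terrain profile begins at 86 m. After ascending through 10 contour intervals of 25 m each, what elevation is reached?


elevation = 86 + 10 * 25 = 336 m

336 m


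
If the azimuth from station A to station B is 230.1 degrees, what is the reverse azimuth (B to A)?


back azimuth = (230.1 + 180) mod 360 = 50.1 degrees

50.1 degrees


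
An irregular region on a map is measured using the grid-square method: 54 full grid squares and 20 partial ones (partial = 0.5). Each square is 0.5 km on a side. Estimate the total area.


effective squares = 54 + 20 * 0.5 = 64.0
area = 64.0 * 0.25 = 16.0 km^2

16.0 km^2


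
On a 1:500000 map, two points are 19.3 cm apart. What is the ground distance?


ground = 19.3 cm * 500000 / 100 = 96500.0 m = 96.5 km

96.5 km


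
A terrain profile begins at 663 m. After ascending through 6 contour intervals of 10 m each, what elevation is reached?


elevation = 663 + 6 * 10 = 723 m

723 m


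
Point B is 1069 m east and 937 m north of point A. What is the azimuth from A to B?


az = atan2(1069, 937) = 48.8 deg
adjusted to 0-360: 48.8 degrees

48.8 degrees


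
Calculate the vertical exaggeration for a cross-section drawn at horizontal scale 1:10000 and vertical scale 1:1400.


VE = horizontal_scale / vertical_scale = 10000 / 1400 ≈ 7.1

7.1x


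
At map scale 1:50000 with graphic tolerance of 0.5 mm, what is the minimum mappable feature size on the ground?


ground = 0.5 mm * 50000 / 1000 = 25.0 m

25.0 m


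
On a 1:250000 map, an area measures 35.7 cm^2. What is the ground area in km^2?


ground_area = 35.7 * (250000/100)^2 = 223125000.0 m^2 = 223.125 km^2

223.125 km^2


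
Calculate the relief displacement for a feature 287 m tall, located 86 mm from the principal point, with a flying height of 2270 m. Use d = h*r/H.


d = h * r / H = 287 * 86 / 2270 = 10.87 mm

10.87 mm


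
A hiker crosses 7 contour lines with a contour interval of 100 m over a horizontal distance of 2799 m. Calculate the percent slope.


elevation change = 7 * 100 = 700 m
slope = 700 / 2799 * 100 = 25.0%

25.0%


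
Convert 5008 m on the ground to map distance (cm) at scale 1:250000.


map_cm = 5008 * 100 / 250000 = 2.0032 cm ≈ 2.0 cm

2.0 cm


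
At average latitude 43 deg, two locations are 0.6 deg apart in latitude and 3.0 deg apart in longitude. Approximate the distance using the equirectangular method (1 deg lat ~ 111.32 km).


dlat_km = 0.6 * 111.32 = 66.792
dlon_km = 3.0 * 111.32 * cos(43) ≈ 244.243
dist = sqrt(66.792^2 + 244.243^2) ≈ 253.2 km

253.2 km


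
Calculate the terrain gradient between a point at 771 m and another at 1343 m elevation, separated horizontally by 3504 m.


gradient = (1343 - 771) / 3504 = 572 / 3504 = 0.1632

0.1632


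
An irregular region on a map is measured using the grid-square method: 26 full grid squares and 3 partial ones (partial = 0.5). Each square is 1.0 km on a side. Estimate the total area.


effective squares = 26 + 3 * 0.5 = 27.5
area = 27.5 * 1.0 = 27.5 km^2

27.5 km^2


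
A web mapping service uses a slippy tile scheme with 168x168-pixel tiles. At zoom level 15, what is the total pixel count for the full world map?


tiles per axis = 2^15 = 32768
total tiles = 32768^2 = 1073741824
pixels per axis = 32768 * 168 = 5505024
total pixels = 5505024^2 = 30305289240576

30305289240576 pixels


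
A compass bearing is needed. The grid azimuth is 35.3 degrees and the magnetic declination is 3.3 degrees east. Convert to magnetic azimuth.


magnetic azimuth = grid azimuth - declination (east +ve)
mag_az = 35.3 - 3.3 = 32.0 degrees

32.0 degrees


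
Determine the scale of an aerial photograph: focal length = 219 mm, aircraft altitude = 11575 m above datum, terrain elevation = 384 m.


scale = f / (H - h) = 219 mm / 11191 m = 219 / 11191000 = 1:51100

1:51100


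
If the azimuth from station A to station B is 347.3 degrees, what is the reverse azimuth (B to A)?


back azimuth = (347.3 + 180) mod 360 = 167.3 degrees

167.3 degrees


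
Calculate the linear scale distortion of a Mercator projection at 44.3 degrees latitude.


SF = 1 / cos(44.3) = 1 / 0.715693 = 1.397

1.397


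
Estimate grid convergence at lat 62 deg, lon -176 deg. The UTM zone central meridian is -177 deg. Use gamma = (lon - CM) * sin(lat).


gamma = (-176 - -177) * sin(62) = 1 * 0.882948 = 0.883 degrees

0.883 degrees


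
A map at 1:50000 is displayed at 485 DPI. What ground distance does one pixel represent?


pixel_cm = 2.54 / 485 ≈ 0.005237 cm
ground = pixel_cm * 50000 / 100 = 2.54 * 50000 / (485 * 100) = 127000 / 48500 ≈ 2.62 m

2.62 m


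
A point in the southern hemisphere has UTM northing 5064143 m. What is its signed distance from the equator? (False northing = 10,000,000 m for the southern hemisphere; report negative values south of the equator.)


For southern: actual = 5064143 - 10000000 = -4935857 m

-4935857 m


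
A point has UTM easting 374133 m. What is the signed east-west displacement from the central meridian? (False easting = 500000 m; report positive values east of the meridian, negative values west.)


displacement = 374133 - 500000 = -125867 m

-125867 m


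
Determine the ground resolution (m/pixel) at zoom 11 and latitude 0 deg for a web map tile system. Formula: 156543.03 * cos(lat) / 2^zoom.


res = 156543.03 * cos(0) / 2^11 = 156543.03 * 1.0 / 2048 = 76.44 m/pixel

76.44 m/pixel


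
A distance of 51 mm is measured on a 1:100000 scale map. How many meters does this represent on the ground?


ground = 51 mm * 100000 / 1000 = 5100.0 m

5100.0 m


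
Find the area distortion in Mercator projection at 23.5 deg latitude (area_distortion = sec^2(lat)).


area_distortion = 1/cos^2(23.5) = 1.189

1.189


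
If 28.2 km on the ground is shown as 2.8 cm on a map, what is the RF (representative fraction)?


ground = 28.2 km = 2820000 cm; RF denominator = ground / map = 2820000 / 2.8 ≈ 1007143; RF = 1:1007143

1:1007143


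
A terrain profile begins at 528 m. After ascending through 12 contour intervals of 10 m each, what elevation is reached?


elevation = 528 + 12 * 10 = 648 m

648 m


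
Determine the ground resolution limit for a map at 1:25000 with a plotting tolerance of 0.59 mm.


ground = 0.59 mm * 25000 / 1000 = 14.75 m

14.75 m


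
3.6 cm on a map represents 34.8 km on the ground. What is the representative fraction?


ground = 34.8 km = 3480000 cm; RF denominator = ground / map = 3480000 / 3.6 ≈ 966667; RF = 1:966667

1:966667


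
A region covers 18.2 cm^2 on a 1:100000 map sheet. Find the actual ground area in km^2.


ground_area = 18.2 * (100000/100)^2 = 18200000.0 m^2 = 18.2 km^2

18.2 km^2


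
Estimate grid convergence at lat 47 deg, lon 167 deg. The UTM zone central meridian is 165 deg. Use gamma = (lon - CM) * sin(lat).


gamma = (167 - 165) * sin(47) = 2 * 0.731354 = 1.463 degrees

1.463 degrees


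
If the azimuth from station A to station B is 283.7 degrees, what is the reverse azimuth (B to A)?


back azimuth = (283.7 + 180) mod 360 = 103.7 degrees

103.7 degrees


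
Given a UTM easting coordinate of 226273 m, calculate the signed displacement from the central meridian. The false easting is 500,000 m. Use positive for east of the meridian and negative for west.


displacement = 226273 - 500000 = -273727 m

-273727 m


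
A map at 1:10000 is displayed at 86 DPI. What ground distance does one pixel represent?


pixel_cm = 2.54 / 86 ≈ 0.029535 cm
ground = pixel_cm * 10000 / 100 = 2.54 * 10000 / (86 * 100) = 25400 / 8600 ≈ 2.95 m

2.95 m


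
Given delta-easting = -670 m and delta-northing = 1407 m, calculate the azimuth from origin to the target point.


az = atan2(-670, 1407) = -25.5 deg
adjusted to 0-360: 334.5 degrees

334.5 degrees


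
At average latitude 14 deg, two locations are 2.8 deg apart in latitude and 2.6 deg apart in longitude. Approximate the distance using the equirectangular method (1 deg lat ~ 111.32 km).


dlat_km = 2.8 * 111.32 = 311.696
dlon_km = 2.6 * 111.32 * cos(14) ≈ 280.835
dist = sqrt(311.696^2 + 280.835^2) ≈ 419.6 km

419.6 km


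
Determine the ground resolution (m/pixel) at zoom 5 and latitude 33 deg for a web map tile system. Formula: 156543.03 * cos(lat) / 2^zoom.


res = 156543.03 * cos(33) / 2^5 = 156543.03 * 0.83867057 / 32 = 4102.75 m/pixel

4102.75 m/pixel


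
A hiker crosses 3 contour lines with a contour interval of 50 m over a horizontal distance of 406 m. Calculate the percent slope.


elevation change = 3 * 50 = 150 m
slope = 150 / 406 * 100 = 36.9%

36.9%


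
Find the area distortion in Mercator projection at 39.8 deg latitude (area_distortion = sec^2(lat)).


area_distortion = 1/cos^2(39.8) = 1.694

1.694


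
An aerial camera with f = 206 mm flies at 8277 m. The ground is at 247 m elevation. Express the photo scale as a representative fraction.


scale = f / (H - h) = 206 mm / 8030 m = 206 / 8030000 = 1:38981

1:38981


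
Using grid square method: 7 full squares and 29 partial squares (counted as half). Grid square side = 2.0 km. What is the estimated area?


effective squares = 7 + 29 * 0.5 = 21.5
area = 21.5 * 4.0 = 86.0 km^2

86.0 km^2


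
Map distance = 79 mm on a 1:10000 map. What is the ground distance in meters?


ground = 79 mm * 10000 / 1000 = 790.0 m

790.0 m


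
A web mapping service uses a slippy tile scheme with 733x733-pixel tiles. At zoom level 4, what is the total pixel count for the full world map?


tiles per axis = 2^4 = 16
total tiles = 16^2 = 256
pixels per axis = 16 * 733 = 11728
total pixels = 11728^2 = 137545984

137545984 pixels


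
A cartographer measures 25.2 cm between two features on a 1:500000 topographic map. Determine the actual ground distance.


ground = 25.2 cm * 500000 / 100 = 126000.0 m = 126.0 km

126.0 km


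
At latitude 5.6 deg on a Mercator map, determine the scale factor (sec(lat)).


SF = 1 / cos(5.6) = 1 / 0.995227 = 1.005

1.005


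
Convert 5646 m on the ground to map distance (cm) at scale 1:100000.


map_cm = 5646 * 100 / 100000 = 5.646 cm ≈ 5.65 cm

5.65 cm


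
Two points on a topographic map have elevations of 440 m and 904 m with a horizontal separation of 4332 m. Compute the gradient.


gradient = (904 - 440) / 4332 = 464 / 4332 = 0.1071

0.1071


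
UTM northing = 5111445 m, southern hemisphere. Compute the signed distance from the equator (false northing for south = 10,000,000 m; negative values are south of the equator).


For southern: actual = 5111445 - 10000000 = -4888555 m

-4888555 m


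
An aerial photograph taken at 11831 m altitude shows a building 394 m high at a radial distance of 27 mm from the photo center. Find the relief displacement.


d = h * r / H = 394 * 27 / 11831 = 0.9 mm

0.9 mm


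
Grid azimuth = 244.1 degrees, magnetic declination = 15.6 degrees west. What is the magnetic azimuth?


magnetic azimuth = grid azimuth - declination (east +ve)
mag_az = 244.1 - -15.6 = 259.7 degrees

259.7 degrees


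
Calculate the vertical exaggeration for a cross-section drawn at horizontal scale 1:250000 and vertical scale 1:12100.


VE = horizontal_scale / vertical_scale = 250000 / 12100 ≈ 20.7

20.7x


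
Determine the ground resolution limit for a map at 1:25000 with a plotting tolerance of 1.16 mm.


ground = 1.16 mm * 25000 / 1000 = 29.0 m

29.0 m


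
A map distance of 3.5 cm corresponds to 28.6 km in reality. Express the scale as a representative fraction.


ground = 28.6 km = 2860000 cm; RF denominator = ground / map = 2860000 / 3.5 ≈ 817143; RF = 1:817143

1:817143


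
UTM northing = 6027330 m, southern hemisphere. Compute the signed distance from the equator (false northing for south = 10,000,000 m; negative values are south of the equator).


For southern: actual = 6027330 - 10000000 = -3972670 m

-3972670 m


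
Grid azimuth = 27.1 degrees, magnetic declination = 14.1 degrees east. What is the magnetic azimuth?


magnetic azimuth = grid azimuth - declination (east +ve)
mag_az = 27.1 - 14.1 = 13.0 degrees

13.0 degrees


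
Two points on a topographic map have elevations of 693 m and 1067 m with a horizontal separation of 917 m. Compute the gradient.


gradient = (1067 - 693) / 917 = 374 / 917 = 0.4079

0.4079


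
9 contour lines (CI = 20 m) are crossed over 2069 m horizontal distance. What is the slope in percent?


elevation change = 9 * 20 = 180 m
slope = 180 / 2069 * 100 = 8.7%

8.7%


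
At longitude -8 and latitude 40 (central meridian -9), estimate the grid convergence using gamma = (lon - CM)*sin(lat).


gamma = (-8 - -9) * sin(40) = 1 * 0.642788 = 0.643 degrees

0.643 degrees


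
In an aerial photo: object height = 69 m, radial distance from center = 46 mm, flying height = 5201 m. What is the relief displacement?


d = h * r / H = 69 * 46 / 5201 = 0.61 mm

0.61 mm


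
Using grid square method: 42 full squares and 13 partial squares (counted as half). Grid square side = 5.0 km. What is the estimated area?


effective squares = 42 + 13 * 0.5 = 48.5
area = 48.5 * 25.0 = 1212.5 km^2

1212.5 km^2


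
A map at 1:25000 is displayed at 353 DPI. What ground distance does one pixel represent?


pixel_cm = 2.54 / 353 ≈ 0.007195 cm
ground = pixel_cm * 25000 / 100 = 2.54 * 25000 / (353 * 100) = 63500 / 35300 ≈ 1.8 m

1.8 m


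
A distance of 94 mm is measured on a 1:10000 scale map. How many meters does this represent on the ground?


ground = 94 mm * 10000 / 1000 = 940.0 m

940.0 m


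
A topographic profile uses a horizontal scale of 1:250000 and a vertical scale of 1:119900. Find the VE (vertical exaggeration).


VE = horizontal_scale / vertical_scale = 250000 / 119900 ≈ 2.1

2.1x


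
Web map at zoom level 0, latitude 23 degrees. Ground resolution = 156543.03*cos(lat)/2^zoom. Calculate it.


res = 156543.03 * cos(23) / 2^0 = 156543.03 * 0.92050485 / 1 = 144098.62 m/pixel

144098.62 m/pixel


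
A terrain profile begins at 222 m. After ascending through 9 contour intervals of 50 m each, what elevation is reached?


elevation = 222 + 9 * 50 = 672 m

672 m


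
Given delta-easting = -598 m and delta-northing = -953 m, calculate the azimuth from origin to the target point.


az = atan2(-598, -953) = -147.9 deg
adjusted to 0-360: 212.1 degrees

212.1 degrees


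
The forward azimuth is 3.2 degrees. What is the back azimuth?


back azimuth = (3.2 + 180) mod 360 = 183.2 degrees

183.2 degrees


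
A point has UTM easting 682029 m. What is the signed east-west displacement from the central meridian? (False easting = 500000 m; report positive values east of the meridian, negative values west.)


displacement = 682029 - 500000 = 182029 m

182029 m


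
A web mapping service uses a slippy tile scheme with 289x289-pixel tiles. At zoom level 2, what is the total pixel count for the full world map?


tiles per axis = 2^2 = 4
total tiles = 4^2 = 16
pixels per axis = 4 * 289 = 1156
total pixels = 1156^2 = 1336336

1336336 pixels


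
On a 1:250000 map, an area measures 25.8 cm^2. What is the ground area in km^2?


ground_area = 25.8 * (250000/100)^2 = 161250000.0 m^2 = 161.25 km^2

161.25 km^2


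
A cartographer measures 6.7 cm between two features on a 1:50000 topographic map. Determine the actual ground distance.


ground = 6.7 cm * 50000 / 100 = 3350.0 m = 3.35 km

3.35 km


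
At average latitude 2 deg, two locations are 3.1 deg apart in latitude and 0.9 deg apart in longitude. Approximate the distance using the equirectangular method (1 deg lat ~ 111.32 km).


dlat_km = 3.1 * 111.32 = 345.092
dlon_km = 0.9 * 111.32 * cos(2) ≈ 100.127
dist = sqrt(345.092^2 + 100.127^2) ≈ 359.3 km

359.3 km


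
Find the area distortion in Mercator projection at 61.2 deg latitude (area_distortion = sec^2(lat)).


area_distortion = 1/cos^2(61.2) = 4.309

4.309


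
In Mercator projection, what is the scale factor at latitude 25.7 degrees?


SF = 1 / cos(25.7) = 1 / 0.901077 = 1.11

1.11
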